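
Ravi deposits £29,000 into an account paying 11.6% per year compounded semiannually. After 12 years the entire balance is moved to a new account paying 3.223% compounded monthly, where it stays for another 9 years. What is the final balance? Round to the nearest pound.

£149,920

After 12 years at 11.6%: 29,000 × 3.86951045826 ≈ 112,215.8033.
Then 9 years at 3.223%: 112,215.8033 × 1.3360014444 ≈ 149,920.4753.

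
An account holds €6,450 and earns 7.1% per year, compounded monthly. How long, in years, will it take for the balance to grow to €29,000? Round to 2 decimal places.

21.23 years

(1 + 0.00591667)^(12t) = 29,000/6,450 = 4.4961.
12t·ln(1 + 0.00591667) = ln(4.4961); 12t = 1.5032/0.00589923 ≈ 254.8155.
t ≈ 21.2346 years.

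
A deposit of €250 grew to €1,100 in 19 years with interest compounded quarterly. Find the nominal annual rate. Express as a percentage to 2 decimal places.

7.87%

(1 + r/4)^76 = 1,100/250 = 4.4.
1 + r/4 = 4.4^(1/76) ≈ 1.019686, so r/4 ≈ 0.0196861.
r ≈ 4·0.0196861 = 7.87442%.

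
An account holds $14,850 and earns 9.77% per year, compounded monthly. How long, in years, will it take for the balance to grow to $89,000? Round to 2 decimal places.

We need (1 + 0.00814167)^(12t) = 5.9933, so 12t = ln 5.9933 / ln 1.008142 ≈ 220.8290.
t ≈ 220.8290/12 = 18.4024 years.

18.40 years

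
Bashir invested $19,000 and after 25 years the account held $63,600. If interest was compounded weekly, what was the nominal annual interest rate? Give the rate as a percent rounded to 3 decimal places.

(1 + r/52)^1300 = 63,600/19,000 = 3.34737.
1 + r/52 = 3.34737^(1/1300) ≈ 1.00093, so r/52 ≈ 0.000929797.
r ≈ 52·0.000929797 = 4.83494%.

4.835%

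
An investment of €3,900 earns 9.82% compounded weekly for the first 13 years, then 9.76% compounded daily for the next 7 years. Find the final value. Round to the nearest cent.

€27,646.01

Phase 1: 3,900·(1 + 0.0982/52)^676 ≈ 13,962.4651.
Phase 2: 13,962.4651·(1 + 0.0976/365)^2555 ≈ 27,646.0079.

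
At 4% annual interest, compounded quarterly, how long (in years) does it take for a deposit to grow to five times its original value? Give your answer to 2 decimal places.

40.44 years

(1 + 0.01)^(4t) = 5.
4t = ln 5 / ln(1 + 0.01) ≈ 1.6094/0.00995033 ≈ 161.7472.
t ≈ 40.4368.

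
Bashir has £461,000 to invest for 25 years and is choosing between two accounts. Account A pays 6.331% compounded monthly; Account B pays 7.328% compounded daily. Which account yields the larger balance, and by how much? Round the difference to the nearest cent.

A: (1 + 0.06331/12)^300 ≈ 4.848112551219, so 461,000 × 4.848112551219 ≈ 2,234,979.8861.
B: (1 + 0.07328/365)^9125 ≈ 6.24521844361, so 461,000 × 6.24521844361 ≈ 2,879,045.7025.
Difference ≈ 644,065.8164 in favor of B.

Account B, by £644,065.82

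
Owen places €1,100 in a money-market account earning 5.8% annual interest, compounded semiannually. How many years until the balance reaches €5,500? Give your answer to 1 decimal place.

28.1 years

(1 + 0.029)^(2t) = 5,500/1,100 = 5.
2t·ln(1 + 0.029) = ln(5); 2t = 1.6094/0.0285875 ≈ 56.2987.
t ≈ 28.1494 years.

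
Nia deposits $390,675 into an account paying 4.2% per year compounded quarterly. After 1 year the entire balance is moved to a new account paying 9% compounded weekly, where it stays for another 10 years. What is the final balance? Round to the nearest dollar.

After 1 years at 4.2%: 390,675 × 1.042666142655 ≈ 407,343.5953.
Then 10 years at 9%: 407,343.5953 × 2.457690410325 ≈ 1,001,124.4478.

$1,001,124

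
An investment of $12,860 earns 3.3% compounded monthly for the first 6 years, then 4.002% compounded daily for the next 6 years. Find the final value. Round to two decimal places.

After 6 years at 3.3%: 12,860 × 1.2186311835 ≈ 15,671.5970.
Then 6 years at 4.002%: 15,671.5970 × 1.2713849742 ≈ 19,924.6330.

$19,924.63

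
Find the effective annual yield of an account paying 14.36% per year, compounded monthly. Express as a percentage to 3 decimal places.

15.344%

EAR = (1 + 14.36%/12)^12 − 1 = (1 + 0.0119667)^12 − 1.
(1 + 0.0119667)^12 ≈ 1.153439, so EAR ≈ 15.34386%.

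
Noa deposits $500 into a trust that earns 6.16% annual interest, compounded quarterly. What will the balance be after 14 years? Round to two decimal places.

$1,176.66

Growth factor = (1 + 0.0154)^56 ≈ 2.353319578.
A ≈ 500 × 2.353319578 ≈ 1,176.6598.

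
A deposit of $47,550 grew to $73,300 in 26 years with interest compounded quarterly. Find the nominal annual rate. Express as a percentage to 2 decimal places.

The 104-period growth factor is 73,300/47,550 = 1.54154.
r/4 = 1.54154^(1/104) − 1 ≈ 0.00417001, so r ≈ 4·0.00417001 = 1.66800%.

1.67%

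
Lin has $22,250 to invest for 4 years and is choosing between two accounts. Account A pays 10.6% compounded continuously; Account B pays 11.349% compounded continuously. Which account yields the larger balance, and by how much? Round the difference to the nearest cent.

Account B, by $1,034.03

A: e^(0.106·4) = e^0.424 ≈ 1.5280615938, so 22,250 × 1.5280615938 ≈ 33,999.3705.
B: e^(0.11349·4) = e^0.45396 ≈ 1.5745350148, so 22,250 × 1.5745350148 ≈ 35,033.4041.
Difference ≈ 1,034.0336 in favor of B.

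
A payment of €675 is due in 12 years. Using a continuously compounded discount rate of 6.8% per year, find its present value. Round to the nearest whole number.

P = A·e^(−rt) = 675·e^(−0.816).
e^(−0.816) ≈ 0.442196909, so P ≈ 298.4829.

€298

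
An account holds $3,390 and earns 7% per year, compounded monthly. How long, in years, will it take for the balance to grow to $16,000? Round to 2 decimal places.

22.23 years

(1 + 0.00583333)^(12t) = 16,000/3,390 = 4.7198.
12t·ln(1 + 0.00583333) = ln(4.7198); 12t = 1.5518/0.00581639 ≈ 266.7909.
t ≈ 22.2326 years.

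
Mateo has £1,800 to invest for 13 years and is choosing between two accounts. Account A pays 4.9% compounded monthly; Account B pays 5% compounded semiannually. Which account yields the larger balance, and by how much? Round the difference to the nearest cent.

A: (1 + 0.049/12)^156 ≈ 1.888349162, so 1,800 × 1.888349162 ≈ 3,399.0285.
B: (1 + 0.025)^26 ≈ 1.900292701, so 1,800 × 1.900292701 ≈ 3,420.5269.
Difference ≈ 21.4984 in favor of B.

Account B, by £21.50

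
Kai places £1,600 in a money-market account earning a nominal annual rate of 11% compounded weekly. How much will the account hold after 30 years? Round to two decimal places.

Growth factor = (1 + 0.11/52)^1560 ≈ 27.018303127.
A ≈ 1,600 × 27.018303127 ≈ 43,229.2850.

£43,229.29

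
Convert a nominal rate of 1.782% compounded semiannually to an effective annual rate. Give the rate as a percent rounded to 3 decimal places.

EAR = (1 + 1.782%/2)^2 − 1 = (1 + 0.00891)^2 − 1.
(1 + 0.00891)^2 ≈ 1.017899, so EAR ≈ 1.78994%.

1.790%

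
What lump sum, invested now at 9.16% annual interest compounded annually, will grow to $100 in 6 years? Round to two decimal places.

Annual rate = 9.16% = 0.0916; 6 periods.
P = 100/(1 + 0.0916)^6 ≈ 100/1.6919252 ≈ 59.1043.

$59.10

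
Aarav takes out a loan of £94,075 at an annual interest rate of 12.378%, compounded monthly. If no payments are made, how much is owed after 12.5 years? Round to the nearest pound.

Growth factor = (1 + 0.010315)^150 ≈ 4.66144046237.
A ≈ 94,075 × 4.66144046237 ≈ 438,525.0115.

£438,525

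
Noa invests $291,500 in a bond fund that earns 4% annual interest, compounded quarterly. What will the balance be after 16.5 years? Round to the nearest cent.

Periodic rate = 4%/4 = 0.01; periods = 4·16.5 = 66.
A = 291,500·(1 + 0.01)^66 ≈ 291,500·1.92846015306 ≈ 562,146.1346.

$562,146.13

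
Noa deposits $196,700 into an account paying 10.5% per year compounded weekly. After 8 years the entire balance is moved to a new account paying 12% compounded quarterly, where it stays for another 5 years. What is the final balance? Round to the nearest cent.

Phase 1: 196,700·(1 + 0.105/52)^416 ≈ 455,243.6583.
Phase 2: 455,243.6583·(1 + 0.03)^20 ≈ 822,220.6858.

$822,220.69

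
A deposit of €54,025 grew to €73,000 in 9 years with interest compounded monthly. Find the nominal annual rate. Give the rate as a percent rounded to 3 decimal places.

The 108-period growth factor is 73,000/54,025 = 1.35123.
r/12 = 1.35123^(1/108) − 1 ≈ 0.00279104, so r ≈ 12·0.00279104 = 3.34925%.

3.349%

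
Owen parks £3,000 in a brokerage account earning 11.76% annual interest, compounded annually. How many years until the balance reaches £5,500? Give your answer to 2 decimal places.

We need (1 + 0.1176)^t = 1.8333, so t = ln 1.8333 / ln 1.1176 ≈ 5.4517.

5.45 years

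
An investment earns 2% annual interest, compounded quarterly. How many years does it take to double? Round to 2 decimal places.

(1 + 0.005)^(4t) = 2.
4t = ln 2 / ln(1 + 0.005) ≈ 0.69315/0.00498754 ≈ 138.9757.
t ≈ 34.7439.

34.74 years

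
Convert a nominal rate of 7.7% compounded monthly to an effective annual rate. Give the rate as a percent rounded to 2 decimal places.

One year is 12 periods at 0.00641667 each: (1 + 0.00641667)^12 ≈ 1.079776.
EAR = 1.079776 − 1 ≈ 7.97764%.

7.98%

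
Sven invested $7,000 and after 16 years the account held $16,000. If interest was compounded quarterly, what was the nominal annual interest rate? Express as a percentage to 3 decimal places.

(1 + r/4)^64 = 16,000/7,000 = 2.28571.
1 + r/4 = 2.28571^(1/64) ≈ 1.013001, so r/4 ≈ 0.0130006.
r ≈ 4·0.0130006 = 5.20025%.

5.200%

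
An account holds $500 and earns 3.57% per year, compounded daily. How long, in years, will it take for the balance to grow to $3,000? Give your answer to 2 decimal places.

We need (1 + 0.0000978082)^(365t) = 6, so 365t = ln 6 / ln 1.000098 ≈ 18320.0053.
t ≈ 18320.0053/365 = 50.1918 years.

50.19 years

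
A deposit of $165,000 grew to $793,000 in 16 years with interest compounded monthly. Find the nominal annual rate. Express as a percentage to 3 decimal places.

9.852%

The 192-period growth factor is 793,000/165,000 = 4.80606.
r/12 = 4.80606^(1/192) − 1 ≈ 0.00820997, so r ≈ 12·0.00820997 = 9.85196%.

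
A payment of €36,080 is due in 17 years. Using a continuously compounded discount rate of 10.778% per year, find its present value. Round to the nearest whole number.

€5,775

P = A·e^(−rt) = 36,080·e^(−1.83226).
e^(−1.83226) ≈ 0.16005144247, so P ≈ 5,774.6560.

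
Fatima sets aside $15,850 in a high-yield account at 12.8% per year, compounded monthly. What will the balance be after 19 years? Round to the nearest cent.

$178,090.23

Periodic rate = 12.8%/12 = 0.0106667; periods = 12·19 = 228.
A = 15,850·(1 + 0.128/12)^228 ≈ 15,850·11.2359767224 ≈ 178,090.2310.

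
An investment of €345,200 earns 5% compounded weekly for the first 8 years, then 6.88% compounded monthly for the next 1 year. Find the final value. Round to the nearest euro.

After 8 years at 5%: 345,200 × 1.4915380196 ≈ 514,878.9244.
Then 1 years at 6.88%: 514,878.9244 × 1.07101149455 ≈ 551,441.2463.

€551,441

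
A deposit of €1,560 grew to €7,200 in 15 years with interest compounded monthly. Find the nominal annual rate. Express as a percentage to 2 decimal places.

(1 + r/12)^180 = 7,200/1,560 = 4.61538.
1 + r/12 = 4.61538^(1/180) ≈ 1.008533, so r/12 ≈ 0.00853284.
r ≈ 12·0.00853284 = 10.23941%.

10.24%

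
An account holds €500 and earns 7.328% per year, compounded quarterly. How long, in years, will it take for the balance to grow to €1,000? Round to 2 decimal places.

9.55 years

(1 + 0.01832)^(4t) = 1,000/500 = 2.
4t·ln(1 + 0.01832) = ln(2); 4t = 0.69315/0.0181542 ≈ 38.1811.
t ≈ 9.5453 years.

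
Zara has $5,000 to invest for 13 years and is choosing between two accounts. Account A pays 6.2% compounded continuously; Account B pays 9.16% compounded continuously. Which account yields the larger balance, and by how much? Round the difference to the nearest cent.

Account A growth factor: e^(0.062·13) = e^0.806 ≈ 2.238934314; balance ≈ 11,194.6716.
Account B growth factor: e^(0.0916·13) = e^1.1908 ≈ 3.2897119245; balance ≈ 16,448.5596.
Account B is larger by 5,253.8881.

Account B, by $5,253.89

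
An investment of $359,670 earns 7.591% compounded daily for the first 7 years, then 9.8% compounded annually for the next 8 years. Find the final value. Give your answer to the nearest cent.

After 7 years at 7.591%: 359,670 × 1.701167453058 ≈ 611,858.8978.
Then 8 years at 9.8%: 611,858.8978 × 2.112607031361 ≈ 1,292,617.4098.

$1,292,617.41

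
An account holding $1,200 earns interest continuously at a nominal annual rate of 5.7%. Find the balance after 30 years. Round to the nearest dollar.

$6,635

A = P·e^(rt) = 1,200·e^(0.057·30) = 1,200·e^1.71.
e^1.71 ≈ 5.528961478, so A ≈ 6,634.7538.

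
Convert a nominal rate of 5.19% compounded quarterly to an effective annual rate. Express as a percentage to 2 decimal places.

5.29%

One year is 4 periods at 0.012975 each: (1 + 0.012975)^4 ≈ 1.052919.
EAR = 1.052919 − 1 ≈ 5.29189%.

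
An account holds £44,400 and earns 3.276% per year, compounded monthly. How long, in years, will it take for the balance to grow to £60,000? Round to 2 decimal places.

We need (1 + 0.00273)^(12t) = 1.3514, so 12t = ln 1.3514 / ln 1.00273 ≈ 110.4454.
t ≈ 110.4454/12 = 9.2038 years.

9.20 years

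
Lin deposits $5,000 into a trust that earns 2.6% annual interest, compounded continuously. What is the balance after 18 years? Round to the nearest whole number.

A = P·e^(rt) = 5,000·e^(0.026·18) = 5,000·e^0.468.
e^0.468 ≈ 1.596797403, so A ≈ 7,983.9870.

$7,984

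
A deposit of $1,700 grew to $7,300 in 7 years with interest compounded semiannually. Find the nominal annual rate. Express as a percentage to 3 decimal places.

21.940%

The 14-period growth factor is 7,300/1,700 = 4.29412.
r/2 = 4.29412^(1/14) − 1 ≈ 0.109699, so r ≈ 2·0.109699 = 21.93984%.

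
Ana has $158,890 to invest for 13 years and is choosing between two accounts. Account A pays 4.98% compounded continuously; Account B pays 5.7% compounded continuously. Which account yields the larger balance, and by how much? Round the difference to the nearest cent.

Account B, by $29,786.41

Account A growth factor: e^(0.0498·13) = e^0.6474 ≈ 1.91056689178; balance ≈ 303,569.9734.
Account B growth factor: e^(0.057·13) = e^0.741 ≈ 2.09803249833; balance ≈ 333,356.3837.
Account B is larger by 29,786.4102.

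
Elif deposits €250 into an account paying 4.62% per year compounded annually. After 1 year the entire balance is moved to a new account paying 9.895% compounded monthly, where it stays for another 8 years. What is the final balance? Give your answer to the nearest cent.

Phase 1: 250·(1 + 0.0462)^1 ≈ 261.5500.
Phase 2: 261.5500·(1 + 0.09895/12)^96 ≈ 575.3506.

€575.35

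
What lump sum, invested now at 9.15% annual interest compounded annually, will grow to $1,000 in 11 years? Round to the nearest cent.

$381.71

Growth factor = (1 + 0.0915)^11 ≈ 2.61975779.
P = 1,000/2.61975779 ≈ 381.7147.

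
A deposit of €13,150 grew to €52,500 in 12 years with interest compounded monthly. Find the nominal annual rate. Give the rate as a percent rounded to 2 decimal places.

11.59%

(1 + r/12)^144 = 52,500/13,150 = 3.9924.
1 + r/12 = 3.9924^(1/144) ≈ 1.00966, so r/12 ≈ 0.00966019.
r ≈ 12·0.00966019 = 11.59223%.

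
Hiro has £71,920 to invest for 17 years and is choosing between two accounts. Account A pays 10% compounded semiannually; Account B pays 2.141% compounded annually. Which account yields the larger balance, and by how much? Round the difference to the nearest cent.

Account A, by £274,722.49

Account A growth factor: (1 + 0.05)^34 ≈ 5.25334796914; balance ≈ 377,820.7859.
Account B growth factor: (1 + 0.02141)^17 ≈ 1.43351351797; balance ≈ 103,098.2922.
Account A is larger by 274,722.4937.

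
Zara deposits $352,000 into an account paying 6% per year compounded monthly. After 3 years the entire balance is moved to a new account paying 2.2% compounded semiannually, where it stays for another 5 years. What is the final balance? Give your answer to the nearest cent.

$469,929.21

After 3 years at 6%: 352,000 × 1.19668052482 ≈ 421,231.5447.
Then 5 years at 2.2%: 421,231.5447 × 1.11560783557 ≈ 469,929.2119.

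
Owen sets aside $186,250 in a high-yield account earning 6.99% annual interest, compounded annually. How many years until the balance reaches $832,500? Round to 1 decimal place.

We need (1 + 0.0699)^t = 4.4698, so t = ln 4.4698 / ln 1.0699 ≈ 22.1615.

22.2 years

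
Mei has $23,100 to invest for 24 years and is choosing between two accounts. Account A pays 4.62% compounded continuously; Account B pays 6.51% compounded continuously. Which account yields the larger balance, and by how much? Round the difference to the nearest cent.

Account B, by $40,183.30

A: e^(0.0462·24) = e^1.1088 ≈ 3.0307193482, so 23,100 × 3.0307193482 ≈ 70,009.6169.
B: e^(0.0651·24) = e^1.5624 ≈ 4.7702561325, so 23,100 × 4.7702561325 ≈ 110,192.9167.
Difference ≈ 40,183.2997 in favor of B.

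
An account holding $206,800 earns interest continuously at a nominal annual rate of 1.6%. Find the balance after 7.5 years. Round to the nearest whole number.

$233,166

A = P·e^(rt) = 206,800·e^(0.016·7.5) = 206,800·e^0.12.
e^0.12 ≈ 1.12749685158, so A ≈ 233,166.3489.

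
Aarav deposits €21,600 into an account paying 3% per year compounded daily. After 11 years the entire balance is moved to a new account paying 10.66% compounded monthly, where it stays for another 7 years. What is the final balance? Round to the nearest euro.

Phase 1: 21,600·(1 + 0.03/365)^4015 ≈ 30,044.5041.
Phase 2: 30,044.5041·(1 + 0.1066/12)^84 ≈ 63,154.5490.

€63,155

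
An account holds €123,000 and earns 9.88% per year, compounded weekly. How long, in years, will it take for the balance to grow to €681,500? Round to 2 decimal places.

17.35 years

(1 + 0.0019)^(52t) = 681,500/123,000 = 5.5407.
52t·ln(1 + 0.0019) = ln(5.5407); 52t = 1.7121/0.0018982 ≈ 901.9673.
t ≈ 17.3455 years.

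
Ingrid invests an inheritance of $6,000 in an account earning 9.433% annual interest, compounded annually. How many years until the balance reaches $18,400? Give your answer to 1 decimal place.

12.4 years

(1 + 0.09433)^t = 18,400/6,000 = 3.0667.
t·ln(1 + 0.09433) = ln(3.0667); t = 1.1206/0.0901423 ≈ 12.4314.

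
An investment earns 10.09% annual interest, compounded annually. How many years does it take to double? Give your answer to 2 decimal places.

(1 + 0.1009)^t = 2.
t = ln 2 / ln(1 + 0.1009) ≈ 0.69315/0.096128 ≈ 7.2107.

7.21 years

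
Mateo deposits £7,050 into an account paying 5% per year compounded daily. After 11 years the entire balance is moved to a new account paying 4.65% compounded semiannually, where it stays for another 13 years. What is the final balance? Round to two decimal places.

Phase 1: 7,050·(1 + 0.05/365)^4015 ≈ 12,218.9735.
Phase 2: 12,218.9735·(1 + 0.02325)^26 ≈ 22,210.6010.

£22,210.60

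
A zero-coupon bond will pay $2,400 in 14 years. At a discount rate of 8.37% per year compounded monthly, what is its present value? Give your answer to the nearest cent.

Growth factor = (1 + 0.006975)^168 ≈ 3.214694248.
P = 2,400/3.214694248 ≈ 746.5718.

$746.57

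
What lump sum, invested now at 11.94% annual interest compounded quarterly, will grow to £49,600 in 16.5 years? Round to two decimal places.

Periodic rate = 11.94%/4 = 0.02985; 66 periods.
P = 49,600/(1 + 0.02985)^66 ≈ 49,600/6.9675844267 ≈ 7,118.6794.

£7,118.68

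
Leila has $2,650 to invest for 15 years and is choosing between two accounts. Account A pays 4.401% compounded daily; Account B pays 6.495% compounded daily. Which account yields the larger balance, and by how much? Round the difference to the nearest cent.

Account A growth factor: (1 + 0.04401/365)^5475 ≈ 1.935005569; balance ≈ 5,127.7648.
Account B growth factor: (1 + 0.06495/365)^5475 ≈ 2.648949983; balance ≈ 7,019.7175.
Account B is larger by 1,891.9527.

Account B, by $1,891.95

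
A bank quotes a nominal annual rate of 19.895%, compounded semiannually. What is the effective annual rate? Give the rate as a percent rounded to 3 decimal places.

EAR = (1 + 19.895%/2)^2 − 1 = (1 + 0.099475)^2 − 1.
(1 + 0.099475)^2 ≈ 1.208845, so EAR ≈ 20.88453%.

20.885%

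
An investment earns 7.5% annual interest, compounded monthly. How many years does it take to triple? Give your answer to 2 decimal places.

14.69 years

(1 + 0.00625)^(12t) = 3.
12t = ln 3 / ln(1 + 0.00625) ≈ 1.0986/0.00623055 ≈ 176.3267.
t ≈ 14.6939.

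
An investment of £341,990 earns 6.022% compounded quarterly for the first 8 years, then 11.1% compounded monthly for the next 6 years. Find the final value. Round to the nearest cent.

After 8 years at 6.022%: 341,990 × 1.613118953178 ≈ 551,670.5508.
Then 6 years at 11.1%: 551,670.5508 × 1.940486304463 ≈ 1,070,509.1484.

£1,070,509.15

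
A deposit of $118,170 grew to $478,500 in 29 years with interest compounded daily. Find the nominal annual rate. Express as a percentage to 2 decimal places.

4.82%

The 10585-period growth factor is 478,500/118,170 = 4.04925.
r/365 = 4.04925^(1/10585) − 1 ≈ 0.000132133, so r ≈ 365·0.000132133 = 4.82284%.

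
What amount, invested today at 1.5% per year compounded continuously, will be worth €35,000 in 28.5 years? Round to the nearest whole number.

P = A·e^(−rt) = 35,000·e^(−0.4275).
e^(−0.4275) ≈ 0.652137402, so P ≈ 22,824.8091.

€22,825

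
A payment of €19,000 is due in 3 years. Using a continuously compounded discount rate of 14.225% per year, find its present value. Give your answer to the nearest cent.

€12,399.91

P = A·e^(−rt) = 19,000·e^(−0.42675).
e^(−0.42675) ≈ 0.65262668851, so P ≈ 12,399.9071.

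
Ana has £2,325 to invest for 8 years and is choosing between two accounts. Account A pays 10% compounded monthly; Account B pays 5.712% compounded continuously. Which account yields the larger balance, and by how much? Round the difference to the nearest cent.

Account A, by £1,485.47

A: (1 + 0.1/12)^96 ≈ 2.218175631, so 2,325 × 2.218175631 ≈ 5,157.2583.
B: e^(0.05712·8) = e^0.45696 ≈ 1.579265712, so 2,325 × 1.579265712 ≈ 3,671.7928.
Difference ≈ 1,485.4656 in favor of A.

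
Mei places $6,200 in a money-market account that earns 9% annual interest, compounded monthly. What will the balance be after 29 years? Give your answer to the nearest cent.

$83,496.98

Growth factor = (1 + 0.0075)^348 ≈ 13.467254736.
A ≈ 6,200 × 13.467254736 ≈ 83,496.9794.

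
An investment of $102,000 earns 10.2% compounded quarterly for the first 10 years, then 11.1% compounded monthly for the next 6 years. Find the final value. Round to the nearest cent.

$541,922.70

After 10 years at 10.2%: 102,000 × 2.73795677922 ≈ 279,271.5915.
Then 6 years at 11.1%: 279,271.5915 × 1.94048630446 ≈ 541,922.6985.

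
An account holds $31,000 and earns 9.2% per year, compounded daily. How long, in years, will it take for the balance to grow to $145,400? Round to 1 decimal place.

16.8 years

(1 + 0.000252055)^(365t) = 145,400/31,000 = 4.6903.
365t·ln(1 + 0.000252055) = ln(4.6903); 365t = 1.5455/0.000252023 ≈ 6132.3814.
t ≈ 16.8010 years.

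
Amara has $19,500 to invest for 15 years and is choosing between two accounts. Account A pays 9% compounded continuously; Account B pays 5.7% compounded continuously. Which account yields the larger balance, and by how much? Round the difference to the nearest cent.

Account A, by $29,368.00

A: e^(0.09·15) = e^1.35 ≈ 3.8574255307, so 19,500 × 3.8574255307 ≈ 75,219.7978.
B: e^(0.057·15) = e^0.855 ≈ 2.3513743806, so 19,500 × 2.3513743806 ≈ 45,851.8004.
Difference ≈ 29,367.9974 in favor of A.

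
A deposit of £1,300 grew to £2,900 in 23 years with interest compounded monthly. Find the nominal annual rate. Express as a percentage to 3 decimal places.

(1 + r/12)^276 = 2,900/1,300 = 2.23077.
1 + r/12 = 2.23077^(1/276) ≈ 1.002911, so r/12 ≈ 0.00291128.
r ≈ 12·0.00291128 = 3.49354%.

3.494%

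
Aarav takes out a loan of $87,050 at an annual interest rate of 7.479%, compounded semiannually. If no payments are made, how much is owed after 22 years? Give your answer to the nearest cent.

$437,835.93

Periodic rate = 7.479%/2 = 0.037395; periods = 2·22 = 44.
A = 87,050·(1 + 0.037395)^44 ≈ 87,050·5.02970623591 ≈ 437,835.9278.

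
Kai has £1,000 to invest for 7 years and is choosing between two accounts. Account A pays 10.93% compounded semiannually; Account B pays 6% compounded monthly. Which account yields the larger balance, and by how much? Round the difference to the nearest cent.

Account A, by £585.91

Account A growth factor: (1 + 0.05465)^14 ≈ 2.106284335; balance ≈ 2,106.2843.
Account B growth factor: (1 + 0.005)^84 ≈ 1.520369636; balance ≈ 1,520.3696.
Account A is larger by 585.9147.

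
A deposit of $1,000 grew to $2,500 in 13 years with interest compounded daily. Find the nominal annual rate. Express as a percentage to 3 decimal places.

(1 + r/365)^4745 = 2,500/1,000 = 2.5.
1 + r/365 = 2.5^(1/4745) ≈ 1.000193, so r/365 ≈ 0.000193125.
r ≈ 365·0.000193125 = 7.04907%.

7.049%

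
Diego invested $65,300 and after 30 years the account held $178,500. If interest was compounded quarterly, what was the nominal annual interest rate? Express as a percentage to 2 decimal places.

The 120-period growth factor is 178,500/65,300 = 2.73354.
r/4 = 2.73354^(1/120) − 1 ≈ 0.00841518, so r ≈ 4·0.00841518 = 3.36607%.

3.37%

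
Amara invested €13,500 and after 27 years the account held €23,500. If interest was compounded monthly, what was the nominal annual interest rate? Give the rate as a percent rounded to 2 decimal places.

2.05%

The 324-period growth factor is 23,500/13,500 = 1.74074.
r/12 = 1.74074^(1/324) − 1 ≈ 0.0017123, so r ≈ 12·0.0017123 = 2.05476%.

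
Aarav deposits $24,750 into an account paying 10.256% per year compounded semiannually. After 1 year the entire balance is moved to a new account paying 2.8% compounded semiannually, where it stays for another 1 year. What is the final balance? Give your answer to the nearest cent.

Phase 1: 24,750·(1 + 0.05128)^2 ≈ 27,353.4436.
Phase 2: 27,353.4436·(1 + 0.014)^2 ≈ 28,124.7012.

$28,124.70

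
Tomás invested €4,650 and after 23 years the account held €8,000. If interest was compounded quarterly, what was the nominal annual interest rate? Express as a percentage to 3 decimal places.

(1 + r/4)^92 = 8,000/4,650 = 1.72043.
1 + r/4 = 1.72043^(1/92) ≈ 1.005915, so r/4 ≈ 0.00591497.
r ≈ 4·0.00591497 = 2.36599%.

2.366%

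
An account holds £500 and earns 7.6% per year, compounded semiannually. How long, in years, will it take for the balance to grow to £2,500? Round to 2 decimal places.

(1 + 0.038)^(2t) = 2,500/500 = 5.
2t·ln(1 + 0.038) = ln(5); 2t = 1.6094/0.0372958 ≈ 43.1533.
t ≈ 21.5767 years.

21.58 years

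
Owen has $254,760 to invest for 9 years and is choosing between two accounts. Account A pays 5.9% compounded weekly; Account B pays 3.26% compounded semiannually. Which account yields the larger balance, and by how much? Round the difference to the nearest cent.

Account A, by $92,301.99

A: (1 + 0.059/52)^468 ≈ 1.70012025583, so 254,760 × 1.70012025583 ≈ 433,122.6364.
B: (1 + 0.0163)^18 ≈ 1.33781068533, so 254,760 × 1.33781068533 ≈ 340,820.6502.
Difference ≈ 92,301.9862 in favor of A.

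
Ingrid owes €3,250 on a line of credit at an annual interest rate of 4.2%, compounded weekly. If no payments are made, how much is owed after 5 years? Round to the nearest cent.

€4,009.11

Growth factor = (1 + 0.042/52)^260 ≈ 1.233573495.
A ≈ 3,250 × 1.233573495 ≈ 4,009.1139.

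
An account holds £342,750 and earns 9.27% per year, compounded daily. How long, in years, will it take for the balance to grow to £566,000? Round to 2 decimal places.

We need (1 + 0.000253973)^(365t) = 1.6513, so 365t = ln 1.6513 / ln 1.000254 ≈ 1975.2385.
t ≈ 1975.2385/365 = 5.4116 years.

5.41 years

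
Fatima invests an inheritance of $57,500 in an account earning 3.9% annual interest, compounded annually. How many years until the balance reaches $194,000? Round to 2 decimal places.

31.79 years

(1 + 0.039)^t = 194,000/57,500 = 3.3739.
t·ln(1 + 0.039) = ln(3.3739); t = 1.2161/0.0382587 ≈ 31.7855.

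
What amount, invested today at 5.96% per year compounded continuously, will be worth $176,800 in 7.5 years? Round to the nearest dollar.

P = A·e^(−rt) = 176,800·e^(−0.447).
e^(−0.447) ≈ 0.639543908275, so P ≈ 113,071.3630.

$113,071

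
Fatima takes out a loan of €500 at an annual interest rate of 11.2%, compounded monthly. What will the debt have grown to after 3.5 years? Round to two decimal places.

€738.62

Periodic rate = 11.2%/12 = 0.00933333; periods = 12·3.5 = 42.
A = 500·(1 + 0.112/12)^42 ≈ 500·1.47724958 ≈ 738.6248.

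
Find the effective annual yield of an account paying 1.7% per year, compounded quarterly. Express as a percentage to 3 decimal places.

1.711%

One year is 4 periods at 0.00425 each: (1 + 0.00425)^4 ≈ 1.017109.
EAR = 1.017109 − 1 ≈ 1.71087%.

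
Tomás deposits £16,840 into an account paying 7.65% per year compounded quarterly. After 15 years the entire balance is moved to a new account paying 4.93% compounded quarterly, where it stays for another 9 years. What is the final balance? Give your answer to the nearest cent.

£81,565.79

Phase 1: 16,840·(1 + 0.019125)^60 ≈ 52,479.4660.
Phase 2: 52,479.4660·(1 + 0.012325)^36 ≈ 81,565.7896.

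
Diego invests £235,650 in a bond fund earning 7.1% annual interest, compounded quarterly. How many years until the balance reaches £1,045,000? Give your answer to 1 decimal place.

We need (1 + 0.01775)^(4t) = 4.4345, so 4t = ln 4.4345 / ln 1.01775 ≈ 84.6538.
t ≈ 84.6538/4 = 21.1634 years.

21.2 years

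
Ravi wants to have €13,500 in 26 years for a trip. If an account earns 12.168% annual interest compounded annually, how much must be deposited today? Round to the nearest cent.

€681.93

Growth factor = (1 + 0.12168)^26 ≈ 19.796726529.
P = 13,500/19.796726529 ≈ 681.9309.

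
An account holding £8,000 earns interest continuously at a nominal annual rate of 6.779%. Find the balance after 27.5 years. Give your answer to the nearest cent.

£51,607.48

A = P·e^(rt) = 8,000·e^(0.06779·27.5) = 8,000·e^1.864225.
e^1.864225 ≈ 6.450934474, so A ≈ 51,607.4758.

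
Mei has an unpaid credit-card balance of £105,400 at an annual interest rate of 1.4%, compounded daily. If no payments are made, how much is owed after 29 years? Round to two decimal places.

£158,183.36

Growth factor = (1 + 0.014/365)^10585 ≈ 1.5007908671.
A ≈ 105,400 × 1.5007908671 ≈ 158,183.3574.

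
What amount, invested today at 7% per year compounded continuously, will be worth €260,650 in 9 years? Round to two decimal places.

€138,820.05

P = A·e^(−rt) = 260,650·e^(−0.63).
e^(−0.63) ≈ 0.532591801007, so P ≈ 138,820.0529.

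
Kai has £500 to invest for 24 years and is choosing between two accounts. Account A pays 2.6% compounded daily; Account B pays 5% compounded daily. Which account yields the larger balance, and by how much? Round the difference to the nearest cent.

Account B, by £726.75

A: (1 + 0.026/365)^8760 ≈ 1.86633717, so 500 × 1.86633717 ≈ 933.1686.
B: (1 + 0.05/365)^8760 ≈ 3.319844073, so 500 × 3.319844073 ≈ 1,659.9220.
Difference ≈ 726.7535 in favor of B.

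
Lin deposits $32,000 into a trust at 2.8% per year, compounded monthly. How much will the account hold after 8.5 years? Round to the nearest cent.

Growth factor = (1 + 0.028/12)^102 ≈ 1.2683575104.
A ≈ 32,000 × 1.2683575104 ≈ 40,587.4403.

$40,587.44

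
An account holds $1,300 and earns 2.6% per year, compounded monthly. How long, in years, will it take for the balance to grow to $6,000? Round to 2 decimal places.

58.89 years

We need (1 + 0.00216667)^(12t) = 4.6154, so 12t = ln 4.6154 / ln 1.002167 ≈ 706.6391.
t ≈ 706.6391/12 = 58.8866 years.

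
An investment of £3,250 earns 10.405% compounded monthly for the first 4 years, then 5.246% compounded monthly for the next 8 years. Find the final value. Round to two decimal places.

£7,476.96

Phase 1: 3,250·(1 + 0.10405/12)^48 ≈ 4,918.7821.
Phase 2: 4,918.7821·(1 + 0.05246/12)^96 ≈ 7,476.9599.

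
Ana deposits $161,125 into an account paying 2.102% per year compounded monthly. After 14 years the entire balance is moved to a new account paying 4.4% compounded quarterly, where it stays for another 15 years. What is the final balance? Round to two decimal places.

$416,797.05

After 14 years at 2.102%: 161,125 × 1.34181417513 ≈ 216,199.8090.
Then 15 years at 4.4%: 216,199.8090 × 1.92783266865 ≈ 416,797.0547.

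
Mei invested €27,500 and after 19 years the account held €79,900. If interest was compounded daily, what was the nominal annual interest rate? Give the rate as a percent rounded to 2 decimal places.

(1 + r/365)^6935 = 79,900/27,500 = 2.90545.
1 + r/365 = 2.90545^(1/6935) ≈ 1.000154, so r/365 ≈ 0.00015381.
r ≈ 365·0.00015381 = 5.61406%.

5.61%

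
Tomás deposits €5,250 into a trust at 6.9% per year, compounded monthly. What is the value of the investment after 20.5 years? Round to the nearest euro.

Growth factor = (1 + 0.00575)^246 ≈ 4.097794223.
A ≈ 5,250 × 4.097794223 ≈ 21,513.4197.

€21,513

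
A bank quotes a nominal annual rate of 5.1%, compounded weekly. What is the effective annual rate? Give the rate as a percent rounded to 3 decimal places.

5.230%

One year is 52 periods at 0.000980769 each: (1 + 0.000980769)^52 ≈ 1.052297.
EAR = 1.052297 − 1 ≈ 5.22966%.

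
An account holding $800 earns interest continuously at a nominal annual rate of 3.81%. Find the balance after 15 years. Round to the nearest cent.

$1,416.74

A = P·e^(rt) = 800·e^(0.0381·15) = 800·e^0.5715.
e^0.5715 ≈ 1.770921442, so A ≈ 1,416.7372.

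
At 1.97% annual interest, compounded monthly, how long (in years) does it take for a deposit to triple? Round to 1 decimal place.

55.8 years

(1 + 0.00164167)^(12t) = 3.
12t = ln 3 / ln(1 + 0.00164167) ≈ 1.0986/0.00164032 ≈ 669.7546.
t ≈ 55.8129.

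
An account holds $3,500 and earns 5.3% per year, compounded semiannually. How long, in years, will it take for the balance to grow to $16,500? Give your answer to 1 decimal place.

29.6 years

We need (1 + 0.0265)^(2t) = 4.7143, so 2t = ln 4.7143 / ln 1.0265 ≈ 59.2850.
t ≈ 59.2850/2 = 29.6425 years.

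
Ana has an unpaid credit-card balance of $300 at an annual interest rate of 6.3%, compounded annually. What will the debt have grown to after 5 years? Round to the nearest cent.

Annual rate = 6.3% = 0.063; years = 5.
A = 300·(1 + 0.063)^5 ≈ 300·1.35727023 ≈ 407.1811.

$407.18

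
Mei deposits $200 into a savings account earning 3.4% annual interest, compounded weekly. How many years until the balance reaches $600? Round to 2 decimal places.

32.32 years

We need (1 + 0.000653846)^(52t) = 3, so 52t = ln 3 / ln 1.000654 ≈ 1680.7798.
t ≈ 1680.7798/52 = 32.3227 years.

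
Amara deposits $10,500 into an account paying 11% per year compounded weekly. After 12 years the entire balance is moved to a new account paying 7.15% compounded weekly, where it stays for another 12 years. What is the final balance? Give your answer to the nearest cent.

After 12 years at 11%: 10,500 × 3.7382059805 ≈ 39,251.1628.
Then 12 years at 7.15%: 39,251.1628 × 2.3570495946 ≈ 92,516.9374.

$92,516.94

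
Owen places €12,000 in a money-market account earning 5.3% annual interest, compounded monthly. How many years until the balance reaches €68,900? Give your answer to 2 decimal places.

We need (1 + 0.00441667)^(12t) = 5.7417, so 12t = ln 5.7417 / ln 1.004417 ≈ 396.5901.
t ≈ 396.5901/12 = 33.0492 years.

33.05 years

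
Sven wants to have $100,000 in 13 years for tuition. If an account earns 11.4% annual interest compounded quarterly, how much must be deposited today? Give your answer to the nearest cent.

Growth factor = (1 + 0.0285)^52 ≈ 4.3114503937.
P = 100,000/4.3114503937 ≈ 23,194.0509.

$23,194.05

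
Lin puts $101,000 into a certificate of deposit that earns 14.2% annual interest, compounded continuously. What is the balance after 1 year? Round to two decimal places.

A = P·e^(rt) = 101,000·e^(0.142·1) = 101,000·e^0.142.
e^0.142 ≈ 1.15257664854, so A ≈ 116,410.2415.

$116,410.24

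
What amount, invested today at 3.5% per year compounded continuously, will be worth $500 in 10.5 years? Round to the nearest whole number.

P = A·e^(−rt) = 500·e^(−0.3675).
e^(−0.3675) ≈ 0.692463327, so P ≈ 346.2317.

$346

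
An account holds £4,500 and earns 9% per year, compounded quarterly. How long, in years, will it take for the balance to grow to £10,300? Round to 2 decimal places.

9.30 years

We need (1 + 0.0225)^(4t) = 2.2889, so 4t = ln 2.2889 / ln 1.0225 ≈ 37.2155.
t ≈ 37.2155/4 = 9.3039 years.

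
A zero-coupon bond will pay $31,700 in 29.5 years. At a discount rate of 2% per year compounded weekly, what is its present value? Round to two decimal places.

$17,574.17

Growth factor = (1 + 0.02/52)^1534 ≈ 1.8037837962.
P = 31,700/1.8037837962 ≈ 17,574.1683.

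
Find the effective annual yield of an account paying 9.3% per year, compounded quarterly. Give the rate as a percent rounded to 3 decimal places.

9.629%

EAR = (1 + 9.3%/4)^4 − 1 = (1 + 0.02325)^4 − 1.
(1 + 0.02325)^4 ≈ 1.096294, so EAR ≈ 9.62939%.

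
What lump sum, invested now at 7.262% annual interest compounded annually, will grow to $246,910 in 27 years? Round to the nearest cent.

$37,196.29

Annual rate = 7.262% = 0.07262; 27 periods.
P = 246,910/(1 + 0.07262)^27 ≈ 246,910/6.63802745397 ≈ 37,196.2909.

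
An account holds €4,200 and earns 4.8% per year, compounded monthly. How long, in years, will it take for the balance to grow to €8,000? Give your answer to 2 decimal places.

13.45 years

We need (1 + 0.004)^(12t) = 1.9048, so 12t = ln 1.9048 / ln 1.004 ≈ 161.4112.
t ≈ 161.4112/12 = 13.4509 years.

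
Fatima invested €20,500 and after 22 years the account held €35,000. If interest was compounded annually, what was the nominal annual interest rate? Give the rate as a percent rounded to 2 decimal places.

2.46%

(1 + r)^22 = 35,000/20,500 = 1.70732.
1 + r = 1.70732^(1/22) ≈ 1.024613, so r ≈ 0.0246127.
r ≈ 2.46127%.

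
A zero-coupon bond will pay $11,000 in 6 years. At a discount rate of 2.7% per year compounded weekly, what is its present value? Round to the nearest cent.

Growth factor = (1 + 0.027/52)^312 ≈ 1.1758108055.
P = 11,000/1.1758108055 ≈ 9,355.2466.

$9,355.25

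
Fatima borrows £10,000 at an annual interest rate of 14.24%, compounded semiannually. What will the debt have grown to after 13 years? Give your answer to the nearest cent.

£59,790.84

Growth factor = (1 + 0.0712)^26 ≈ 5.9790841273.
A ≈ 10,000 × 5.9790841273 ≈ 59,790.8413.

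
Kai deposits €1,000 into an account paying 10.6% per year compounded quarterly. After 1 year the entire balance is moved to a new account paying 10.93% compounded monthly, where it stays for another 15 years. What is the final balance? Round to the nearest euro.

€5,679

Phase 1: 1,000·(1 + 0.0265)^4 ≈ 1,110.2884.
Phase 2: 1,110.2884·(1 + 0.1093/12)^180 ≈ 5,678.5636.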